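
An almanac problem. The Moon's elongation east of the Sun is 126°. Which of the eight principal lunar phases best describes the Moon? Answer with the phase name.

waxing gibbous

126° lies in the waxing gibbous sector of the 8-phase cycle.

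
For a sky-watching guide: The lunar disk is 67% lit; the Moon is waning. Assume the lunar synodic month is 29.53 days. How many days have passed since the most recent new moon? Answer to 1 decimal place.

20.5 days

cos θ = 1 − 2f = -0.340, giving a principal value of 109.9°.
Since the Moon is past full (waning), take the reflex angle: θ = 360° − 109.9° = 250.1°.
That fraction of the synodic month is 250.1/360 × 29.53 d ≈ 20.52 d.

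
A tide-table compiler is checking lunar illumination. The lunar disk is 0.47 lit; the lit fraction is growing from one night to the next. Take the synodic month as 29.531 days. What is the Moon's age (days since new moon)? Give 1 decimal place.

Invert f = (1 − cos θ)/2 to get cos θ = 1 − 2(0.47) = 0.060, hence θ₀ = arccos 0.060 = 86.6°.
Before full moon the principal value applies: θ = 86.6°.
Age = 29.531 × 86.6°/360° ≈ 7.10 days.

7.1 days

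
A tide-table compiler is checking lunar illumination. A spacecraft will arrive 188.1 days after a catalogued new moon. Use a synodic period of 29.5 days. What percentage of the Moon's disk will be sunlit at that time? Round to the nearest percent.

86%

188.1/29.5 = 6.376 lunations, so 6 complete cycles and 11.10 d into the next.
The Moon has covered 11.10/29.5 of its cycle, so θ ≈ 360° × 11.10/29.5 = 135.5°.
cos 135.5° = (-0.713), so f = (1 − (-0.713))/2 = 0.856, so 86%.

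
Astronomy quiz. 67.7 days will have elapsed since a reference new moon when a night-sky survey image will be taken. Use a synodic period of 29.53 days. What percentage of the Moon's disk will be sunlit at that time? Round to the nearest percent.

63%

Reduce mod P: 67.7 − 2×29.53 = 8.64 d into the current lunation.
The Moon has covered 8.64/29.53 of its cycle, so θ ≈ 360° × 8.64/29.53 = 105.3°.
cos 105.3° = (-0.264), so f = (1 − (-0.264))/2 = 0.632, so 63%.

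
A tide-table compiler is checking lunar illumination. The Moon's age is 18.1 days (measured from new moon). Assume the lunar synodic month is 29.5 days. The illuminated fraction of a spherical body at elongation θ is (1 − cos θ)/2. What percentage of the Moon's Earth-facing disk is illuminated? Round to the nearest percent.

88%

The Moon has covered 18.1/29.5 of its cycle, so θ ≈ 360° × 18.1/29.5 = 220.9°.
Illuminated fraction = (1 − cos 220.9°)/2 = (1 − (-0.756))/2 ≈ 0.878, so 88%.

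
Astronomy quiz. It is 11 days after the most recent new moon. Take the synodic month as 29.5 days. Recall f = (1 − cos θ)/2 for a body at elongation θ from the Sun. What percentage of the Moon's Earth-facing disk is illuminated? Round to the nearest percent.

Elongation θ = 360° × 11/29.5 ≈ 134.2°.
With cos θ = (-0.698), the lit fraction is (1 − (-0.698))/2 ≈ 0.849, so 85%.

85%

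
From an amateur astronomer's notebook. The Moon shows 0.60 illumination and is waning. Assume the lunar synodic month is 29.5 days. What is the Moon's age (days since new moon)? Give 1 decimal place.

21.2 days

From f = (1 − cos θ)/2: cos θ = 1 − 2×0.60 = -0.200; arccos → 101.5°.
A waning Moon lies in 180°–360°, so θ = 360° − 101.5° = 258.5°.
At 360°/29.5 d per day, 258.5° corresponds to 21.18 days.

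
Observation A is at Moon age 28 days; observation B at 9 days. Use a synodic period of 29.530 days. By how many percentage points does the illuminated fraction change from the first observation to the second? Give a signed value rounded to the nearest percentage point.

+64 pp

First observation: θ = 360°·28/29.530 = 341.3°, so f = 0.026.
Second observation: θ = 109.7°, f = 0.669.
Δf = 0.669 − 0.026 = +0.642, i.e. +64 pp.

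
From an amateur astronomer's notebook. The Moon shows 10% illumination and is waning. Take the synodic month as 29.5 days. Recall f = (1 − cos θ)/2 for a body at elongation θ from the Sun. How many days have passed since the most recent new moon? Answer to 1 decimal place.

26.5 days

cos θ = 1 − 2f = 0.800, giving a principal value of 36.9°.
Waning ⇒ past full, so θ = 360° − 36.9° = 323.1°.
Age = 29.5 × 323.1°/360° ≈ 26.48 days.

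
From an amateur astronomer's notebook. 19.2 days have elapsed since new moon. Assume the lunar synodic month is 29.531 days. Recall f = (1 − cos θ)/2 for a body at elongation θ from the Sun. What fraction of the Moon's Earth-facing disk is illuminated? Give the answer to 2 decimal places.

The Moon has covered 19.2/29.531 of its cycle, so θ ≈ 360° × 19.2/29.531 = 234.1°.
With cos θ = (-0.587), the lit fraction is (1 − (-0.587))/2 ≈ 0.793.

0.79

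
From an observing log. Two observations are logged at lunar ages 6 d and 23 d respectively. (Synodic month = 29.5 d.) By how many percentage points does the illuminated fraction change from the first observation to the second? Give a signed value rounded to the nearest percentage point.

First observation: θ = 360°·6/29.5 = 73.2°, so f = 0.356.
Second observation: θ = 280.7°, f = 0.407.
Δf = 0.407 − 0.356 = +0.052, i.e. +5 pp.

+5 percentage points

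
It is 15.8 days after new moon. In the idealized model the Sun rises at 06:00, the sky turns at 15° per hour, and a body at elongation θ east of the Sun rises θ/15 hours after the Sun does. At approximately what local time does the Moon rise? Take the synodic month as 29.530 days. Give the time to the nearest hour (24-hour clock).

19:00

The Moon has covered 15.8/29.530 of its cycle, so θ ≈ 360° × 15.8/29.530 = 192.6°.
Delay after the Sun = 192.6° / (15°/h) ≈ 12.84 h.
06:00 + 12.84 h ≈ 18:50 → 19:00 to the nearest hour.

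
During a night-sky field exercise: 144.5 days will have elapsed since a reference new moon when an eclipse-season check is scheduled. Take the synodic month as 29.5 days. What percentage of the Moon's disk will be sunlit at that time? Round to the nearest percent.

10%

144.5 d spans 4 complete synodic months (4 × 29.5 = 118.00 d) plus 26.50 d.
The Moon has covered 26.50/29.5 of its cycle, so θ ≈ 360° × 26.50/29.5 = 323.4°.
With cos θ = 0.803, the lit fraction is (1 − 0.803)/2 ≈ 0.099, so 10%.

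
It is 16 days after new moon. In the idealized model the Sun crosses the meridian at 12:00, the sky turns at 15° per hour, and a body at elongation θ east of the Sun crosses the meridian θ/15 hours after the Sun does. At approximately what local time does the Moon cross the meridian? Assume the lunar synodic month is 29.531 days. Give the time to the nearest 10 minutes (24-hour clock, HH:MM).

01:00

Elongation θ = 360° × 16/29.531 ≈ 195.0°.
Delay after the Sun = 195.0° / (15°/h) ≈ 13.00 h.
12:00 + 13.003 h ≈ 01:00 → 01:00 to the nearest ten minutes.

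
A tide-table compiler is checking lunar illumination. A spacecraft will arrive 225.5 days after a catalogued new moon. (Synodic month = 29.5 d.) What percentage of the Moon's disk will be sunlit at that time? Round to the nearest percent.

225.5/29.5 = 7.644 lunations, so 7 complete cycles and 19.00 d into the next.
Elongation θ = 360° × 19.00/29.5 ≈ 231.9°.
With cos θ = (-0.618), the lit fraction is (1 − (-0.618))/2 ≈ 0.809, so 81%.

81%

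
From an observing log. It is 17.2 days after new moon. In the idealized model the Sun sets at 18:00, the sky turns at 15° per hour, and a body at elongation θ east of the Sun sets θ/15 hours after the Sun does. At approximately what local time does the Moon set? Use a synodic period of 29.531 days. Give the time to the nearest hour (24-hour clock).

08:00

Phase angle: θ = 360°·(17.2 d)/(29.531 d) = 209.7°.
At 15° of sky rotation per hour, 209.7° corresponds to a 13.98 h lag.
18:00 + 13.98 h ≈ 07:59 → 08:00 to the nearest hour.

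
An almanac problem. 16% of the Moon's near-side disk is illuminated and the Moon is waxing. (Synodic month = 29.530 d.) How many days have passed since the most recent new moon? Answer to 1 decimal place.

From f = (1 − cos θ)/2: cos θ = 1 − 2×0.16 = 0.680; arccos → 47.2°.
The Moon is waxing (0°–180°), so θ = 47.2° directly.
That fraction of the synodic month is 47.2/360 × 29.530 d ≈ 3.87 d.

3.9 days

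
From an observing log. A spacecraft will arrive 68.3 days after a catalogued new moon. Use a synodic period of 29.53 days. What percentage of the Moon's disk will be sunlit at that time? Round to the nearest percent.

69%

Reduce mod P: 68.3 − 2×29.53 = 9.24 d into the current lunation.
The Moon has covered 9.24/29.53 of its cycle, so θ ≈ 360° × 9.24/29.53 = 112.6°.
With cos θ = (-0.385), the lit fraction is (1 − (-0.385))/2 ≈ 0.693, so 69%.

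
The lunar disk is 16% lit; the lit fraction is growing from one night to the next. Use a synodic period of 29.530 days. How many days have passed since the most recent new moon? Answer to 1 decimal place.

cos θ = 1 − 2f = 0.680, giving a principal value of 47.2°.
Before full moon the principal value applies: θ = 47.2°.
At 360°/29.530 d per day, 47.2° corresponds to 3.87 days.

3.9 days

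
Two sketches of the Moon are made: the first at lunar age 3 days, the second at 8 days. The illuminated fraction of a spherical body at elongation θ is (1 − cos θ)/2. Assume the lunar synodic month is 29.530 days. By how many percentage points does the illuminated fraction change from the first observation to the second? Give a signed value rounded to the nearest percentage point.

+47 percentage points

First observation: θ = 360°·3/29.530 = 36.6°, so f = 0.098.
Second observation: θ = 97.5°, f = 0.566.
Δf = 0.566 − 0.098 = +0.467, i.e. +47 pp.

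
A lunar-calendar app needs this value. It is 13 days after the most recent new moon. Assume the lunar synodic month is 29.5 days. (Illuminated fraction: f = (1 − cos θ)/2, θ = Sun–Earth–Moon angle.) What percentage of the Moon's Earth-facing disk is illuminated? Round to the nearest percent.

97%

Elongation θ = 360° × 13/29.5 ≈ 158.6°.
Illuminated fraction = (1 − cos 158.6°)/2 = (1 − (-0.931))/2 ≈ 0.966, so 97%.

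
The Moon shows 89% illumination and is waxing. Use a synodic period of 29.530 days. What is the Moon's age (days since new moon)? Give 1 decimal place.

11.6 days

From f = (1 − cos θ)/2: cos θ = 1 − 2×0.89 = -0.780; arccos → 141.3°.
Waxing ⇒ before full, so θ = 141.3°.
That fraction of the synodic month is 141.3/360 × 29.530 d ≈ 11.59 d.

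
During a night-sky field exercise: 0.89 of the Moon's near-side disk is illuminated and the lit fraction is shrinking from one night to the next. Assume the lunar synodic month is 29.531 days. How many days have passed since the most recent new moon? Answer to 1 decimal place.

17.9 days

cos θ = 1 − 2f = -0.780, giving a principal value of 141.3°.
A waning Moon lies in 180°–360°, so θ = 360° − 141.3° = 218.7°.
Age = 29.531 × 218.7°/360° ≈ 17.94 days.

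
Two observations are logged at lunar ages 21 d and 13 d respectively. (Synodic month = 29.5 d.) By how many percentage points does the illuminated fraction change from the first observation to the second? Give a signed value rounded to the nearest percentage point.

+35 pp

First observation: θ = 360°·21/29.5 = 256.3°, so f = 0.619.
Second observation: θ = 158.6°, f = 0.966.
Δf = 0.966 − 0.619 = +0.347, i.e. +35 pp.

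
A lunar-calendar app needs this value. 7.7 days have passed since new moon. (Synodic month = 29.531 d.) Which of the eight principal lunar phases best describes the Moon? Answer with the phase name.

first quarter

At 7.7/29.531 of the cycle, θ ≈ 94° — the first quarter range.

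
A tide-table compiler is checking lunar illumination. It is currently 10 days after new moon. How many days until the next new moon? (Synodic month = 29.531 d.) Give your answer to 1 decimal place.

The next new moon completes the synodic month: 29.531 − 10 = 19.531 days.

19.5 days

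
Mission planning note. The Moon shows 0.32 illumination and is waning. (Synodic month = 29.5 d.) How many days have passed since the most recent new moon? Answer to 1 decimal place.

23.9 days

cos θ = 1 − 2f = 0.360, giving a principal value of 68.9°.
Waning ⇒ past full, so θ = 360° − 68.9° = 291.1°.
Age = 29.5 × 291.1°/360° ≈ 23.85 days.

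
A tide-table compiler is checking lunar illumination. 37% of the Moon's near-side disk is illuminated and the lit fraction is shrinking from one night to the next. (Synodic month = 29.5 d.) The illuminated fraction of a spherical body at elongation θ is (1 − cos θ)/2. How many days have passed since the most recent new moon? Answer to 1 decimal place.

From f = (1 − cos θ)/2: cos θ = 1 − 2×0.37 = 0.260; arccos → 74.9°.
Waning ⇒ past full, so θ = 360° − 74.9° = 285.1°.
That fraction of the synodic month is 285.1/360 × 29.5 d ≈ 23.36 d.

23.4 days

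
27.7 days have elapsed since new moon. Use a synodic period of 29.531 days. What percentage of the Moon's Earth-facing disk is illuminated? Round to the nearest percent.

4%

Elongation θ = 360° × 27.7/29.531 ≈ 337.7°.
cos 337.7° = 0.925, so f = (1 − 0.925)/2 = 0.037, so 4%.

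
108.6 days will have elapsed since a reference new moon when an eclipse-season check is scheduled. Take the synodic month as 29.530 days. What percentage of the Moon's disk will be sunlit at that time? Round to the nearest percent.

72%

Reduce mod P: 108.6 − 3×29.530 = 20.01 d into the current lunation.
Phase angle: θ = 360°·(20.01 d)/(29.530 d) = 243.9°.
With cos θ = (-0.439), the lit fraction is (1 − (-0.439))/2 ≈ 0.720, so 72%.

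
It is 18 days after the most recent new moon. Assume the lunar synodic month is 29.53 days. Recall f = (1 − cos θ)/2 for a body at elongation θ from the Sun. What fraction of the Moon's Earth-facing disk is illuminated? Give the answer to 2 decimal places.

0.89

Elongation θ = 360° × 18/29.53 ≈ 219.4°.
With cos θ = (-0.772), the lit fraction is (1 − (-0.772))/2 ≈ 0.886.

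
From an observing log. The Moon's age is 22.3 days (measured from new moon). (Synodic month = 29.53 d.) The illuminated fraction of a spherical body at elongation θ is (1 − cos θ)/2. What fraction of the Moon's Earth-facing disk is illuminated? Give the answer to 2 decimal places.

The Moon has covered 22.3/29.53 of its cycle, so θ ≈ 360° × 22.3/29.53 = 271.9°.
cos 271.9° = 0.032, so f = (1 − 0.032)/2 = 0.484.

0.48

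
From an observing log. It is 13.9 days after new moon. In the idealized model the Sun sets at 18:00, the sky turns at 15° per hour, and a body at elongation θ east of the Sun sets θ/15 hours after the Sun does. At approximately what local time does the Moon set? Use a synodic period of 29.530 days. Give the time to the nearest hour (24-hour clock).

The Moon has covered 13.9/29.530 of its cycle, so θ ≈ 360° × 13.9/29.530 = 169.5°.
At 15° of sky rotation per hour, 169.5° corresponds to a 11.30 h lag.
18:00 + 11.30 h ≈ 05:18 → 05:00 to the nearest hour.

05:00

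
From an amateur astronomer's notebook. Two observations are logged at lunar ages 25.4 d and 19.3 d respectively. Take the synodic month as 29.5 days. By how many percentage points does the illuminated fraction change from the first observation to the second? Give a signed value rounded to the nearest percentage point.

+60 pp

First observation: θ = 360°·25.4/29.5 = 310.0°, so f = 0.179.
Second observation: θ = 235.5°, f = 0.783.
Δf = 0.783 − 0.179 = +0.604, i.e. +60 pp.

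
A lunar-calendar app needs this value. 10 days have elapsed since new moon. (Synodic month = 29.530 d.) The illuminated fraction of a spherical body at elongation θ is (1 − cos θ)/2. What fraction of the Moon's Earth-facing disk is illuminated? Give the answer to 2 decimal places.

Phase angle: θ = 360°·(10 d)/(29.530 d) = 121.9°.
cos 121.9° = (-0.529), so f = (1 − (-0.529))/2 = 0.764.

0.76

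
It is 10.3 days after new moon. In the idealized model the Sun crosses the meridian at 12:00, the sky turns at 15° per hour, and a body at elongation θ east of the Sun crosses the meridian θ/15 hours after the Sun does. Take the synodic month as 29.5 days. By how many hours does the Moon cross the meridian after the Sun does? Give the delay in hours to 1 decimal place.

Phase angle: θ = 360°·(10.3 d)/(29.5 d) = 125.7°.
The Moon trails the Sun by θ/15 = 125.7/15 ≈ 8.38 hours.
So the Moon crosses the meridian 8.38 h after the Sun.

8.4 h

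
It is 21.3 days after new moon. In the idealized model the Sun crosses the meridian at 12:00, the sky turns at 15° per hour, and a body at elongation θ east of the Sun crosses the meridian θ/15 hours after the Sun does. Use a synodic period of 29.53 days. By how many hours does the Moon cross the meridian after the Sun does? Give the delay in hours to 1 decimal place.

17.3 h

Phase angle: θ = 360°·(21.3 d)/(29.53 d) = 259.7°.
Delay after the Sun = 259.7° / (15°/h) ≈ 17.31 h.
So the Moon crosses the meridian 17.31 h after the Sun.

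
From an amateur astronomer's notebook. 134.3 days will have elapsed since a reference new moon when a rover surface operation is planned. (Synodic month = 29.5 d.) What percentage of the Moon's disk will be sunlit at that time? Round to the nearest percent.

134.3 d spans 4 complete synodic months (4 × 29.5 = 118.00 d) plus 16.30 d.
The Moon has covered 16.30/29.5 of its cycle, so θ ≈ 360° × 16.30/29.5 = 198.9°.
cos 198.9° = (-0.946), so f = (1 − (-0.946))/2 = 0.973, so 97%.

97%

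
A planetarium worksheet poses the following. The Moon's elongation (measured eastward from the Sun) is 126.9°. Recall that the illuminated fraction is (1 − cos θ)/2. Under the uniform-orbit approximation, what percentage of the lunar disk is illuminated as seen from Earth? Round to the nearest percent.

80%

f = (1 − cos 126.9°)/2 = (1 − (-0.600))/2 ≈ 0.800, i.e. 80%.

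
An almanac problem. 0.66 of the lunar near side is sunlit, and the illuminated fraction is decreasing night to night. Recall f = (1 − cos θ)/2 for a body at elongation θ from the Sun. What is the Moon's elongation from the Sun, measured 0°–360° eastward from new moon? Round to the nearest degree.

251°

Invert f = (1 − cos θ)/2 to get cos θ = 1 − 2(0.66) = -0.320, hence θ₀ = arccos -0.320 = 108.7°.
A waning Moon lies in 180°–360°, so θ = 360° − 108.7° = 251.3°.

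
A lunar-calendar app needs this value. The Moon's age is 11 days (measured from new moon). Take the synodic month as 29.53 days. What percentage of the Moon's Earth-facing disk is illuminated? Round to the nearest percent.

85%

Elongation θ = 360° × 11/29.53 ≈ 134.1°.
cos 134.1° = (-0.696), so f = (1 − (-0.696))/2 = 0.848, so 85%.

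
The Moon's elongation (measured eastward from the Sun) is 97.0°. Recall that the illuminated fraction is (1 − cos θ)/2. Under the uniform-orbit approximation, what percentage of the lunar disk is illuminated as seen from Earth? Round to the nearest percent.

Half-versine of 97.0°: (1 − (-0.122))/2 = 0.561, i.e. 56%.

56%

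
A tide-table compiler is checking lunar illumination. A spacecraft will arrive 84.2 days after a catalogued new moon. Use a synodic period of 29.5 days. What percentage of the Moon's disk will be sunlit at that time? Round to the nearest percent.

84.2/29.5 = 2.854 lunations, so 2 complete cycles and 25.20 d into the next.
Phase angle: θ = 360°·(25.20 d)/(29.5 d) = 307.5°.
With cos θ = 0.609, the lit fraction is (1 − 0.609)/2 ≈ 0.195, so 20%.

20%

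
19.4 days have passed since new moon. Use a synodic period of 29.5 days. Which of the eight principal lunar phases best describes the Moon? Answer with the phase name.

waning gibbous

θ ≈ 360° × 19.4/29.5 = 237°, which falls in the waning gibbous sector.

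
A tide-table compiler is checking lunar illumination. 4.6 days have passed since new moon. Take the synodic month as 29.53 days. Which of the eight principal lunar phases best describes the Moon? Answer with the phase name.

At 4.6/29.53 of the cycle, θ ≈ 56° — the waxing crescent range.

waxing crescent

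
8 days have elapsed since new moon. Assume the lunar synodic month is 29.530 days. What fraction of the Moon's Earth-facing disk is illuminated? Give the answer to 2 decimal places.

The Moon has covered 8/29.530 of its cycle, so θ ≈ 360° × 8/29.530 = 97.5°.
cos 97.5° = (-0.131), so f = (1 − (-0.131))/2 = 0.566.

0.57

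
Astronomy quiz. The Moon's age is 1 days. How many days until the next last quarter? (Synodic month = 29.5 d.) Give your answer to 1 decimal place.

21.1 days

Last quarter occurs at elongation 270°, i.e. at age 29.5 × 270/360 = 22.125 d.
That is 22.125 − 1 = 21.125 days ahead.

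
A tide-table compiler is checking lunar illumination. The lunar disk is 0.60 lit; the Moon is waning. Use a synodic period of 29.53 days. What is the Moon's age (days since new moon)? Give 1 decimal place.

From f = (1 − cos θ)/2: cos θ = 1 − 2×0.60 = -0.200; arccos → 101.5°.
Since the Moon is past full (waning), take the reflex angle: θ = 360° − 101.5° = 258.5°.
At 360°/29.53 d per day, 258.5° corresponds to 21.20 days.

21.2 days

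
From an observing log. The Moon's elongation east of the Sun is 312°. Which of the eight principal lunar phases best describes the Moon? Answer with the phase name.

waning crescent

The waning crescent sector spans roughly 292°–338°; 312° falls inside it.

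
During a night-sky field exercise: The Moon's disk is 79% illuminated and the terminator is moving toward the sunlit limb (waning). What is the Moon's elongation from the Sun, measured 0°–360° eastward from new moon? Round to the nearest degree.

cos θ = 1 − 2f = -0.580, giving a principal value of 125.5°.
Since the Moon is past full (waning), take the reflex angle: θ = 360° − 125.5° = 234.5°.

235°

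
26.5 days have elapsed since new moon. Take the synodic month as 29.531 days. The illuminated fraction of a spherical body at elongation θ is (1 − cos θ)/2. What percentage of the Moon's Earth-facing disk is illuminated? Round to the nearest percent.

10%

Phase angle: θ = 360°·(26.5 d)/(29.531 d) = 323.1°.
cos 323.1° = 0.799, so f = (1 − 0.799)/2 = 0.100, so 10%.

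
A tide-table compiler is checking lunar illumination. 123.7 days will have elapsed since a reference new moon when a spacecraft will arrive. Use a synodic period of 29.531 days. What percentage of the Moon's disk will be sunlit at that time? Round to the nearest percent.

123.7/29.531 = 4.189 lunations, so 4 complete cycles and 5.58 d into the next.
The Moon has covered 5.58/29.531 of its cycle, so θ ≈ 360° × 5.58/29.531 = 68.0°.
With cos θ = 0.375, the lit fraction is (1 − 0.375)/2 ≈ 0.312, so 31%.

31%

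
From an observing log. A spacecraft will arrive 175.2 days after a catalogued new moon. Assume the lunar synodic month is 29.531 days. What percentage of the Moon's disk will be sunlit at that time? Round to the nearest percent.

175.2/29.531 = 5.933 lunations, so 5 complete cycles and 27.54 d into the next.
The Moon has covered 27.54/29.531 of its cycle, so θ ≈ 360° × 27.54/29.531 = 335.8°.
Illuminated fraction = (1 − cos 335.8°)/2 = (1 − 0.912)/2 ≈ 0.044, so 4%.

4%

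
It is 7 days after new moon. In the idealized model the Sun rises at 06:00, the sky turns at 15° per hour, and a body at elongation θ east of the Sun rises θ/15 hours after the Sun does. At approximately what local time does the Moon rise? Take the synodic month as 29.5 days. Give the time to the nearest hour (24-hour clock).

Elongation θ = 360° × 7/29.5 ≈ 85.4°.
The Moon trails the Sun by θ/15 = 85.4/15 ≈ 5.69 hours.
06:00 + 5.69 h ≈ 11:42 → 12:00 to the nearest hour.

12:00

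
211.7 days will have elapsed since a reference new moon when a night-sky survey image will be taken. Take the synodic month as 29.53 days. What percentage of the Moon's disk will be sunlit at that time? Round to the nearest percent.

26%

211.7/29.53 = 7.169 lunations, so 7 complete cycles and 4.99 d into the next.
Elongation θ = 360° × 4.99/29.53 ≈ 60.8°.
With cos θ = 0.487, the lit fraction is (1 − 0.487)/2 ≈ 0.256, so 26%.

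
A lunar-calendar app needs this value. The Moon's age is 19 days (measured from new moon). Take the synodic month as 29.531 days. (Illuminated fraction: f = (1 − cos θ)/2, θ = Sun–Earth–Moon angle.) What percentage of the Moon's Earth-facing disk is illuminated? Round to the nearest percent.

81%

Phase angle: θ = 360°·(19 d)/(29.531 d) = 231.6°.
cos 231.6° = (-0.621), so f = (1 − (-0.621))/2 = 0.810, so 81%.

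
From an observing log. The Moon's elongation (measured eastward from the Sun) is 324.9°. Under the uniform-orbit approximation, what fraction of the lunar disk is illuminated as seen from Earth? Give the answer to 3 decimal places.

0.091

Half-versine of 324.9°: (1 − 0.818)/2 = 0.091.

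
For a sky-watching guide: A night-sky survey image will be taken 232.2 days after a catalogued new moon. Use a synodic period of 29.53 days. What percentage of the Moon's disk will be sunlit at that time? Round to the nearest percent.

17%

Reduce mod P: 232.2 − 7×29.53 = 25.49 d into the current lunation.
The Moon has covered 25.49/29.53 of its cycle, so θ ≈ 360° × 25.49/29.53 = 310.7°.
Illuminated fraction = (1 − cos 310.7°)/2 = (1 − 0.653)/2 ≈ 0.174, so 17%.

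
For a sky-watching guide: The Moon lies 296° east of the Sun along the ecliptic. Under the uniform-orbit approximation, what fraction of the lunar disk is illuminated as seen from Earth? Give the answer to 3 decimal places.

0.281

f = (1 − cos 296°)/2 = (1 − 0.438)/2 ≈ 0.281.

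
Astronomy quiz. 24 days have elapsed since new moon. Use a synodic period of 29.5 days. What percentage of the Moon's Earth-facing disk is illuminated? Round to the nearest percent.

Elongation θ = 360° × 24/29.5 ≈ 292.9°.
Illuminated fraction = (1 − cos 292.9°)/2 = (1 − 0.389)/2 ≈ 0.306, so 31%.

31%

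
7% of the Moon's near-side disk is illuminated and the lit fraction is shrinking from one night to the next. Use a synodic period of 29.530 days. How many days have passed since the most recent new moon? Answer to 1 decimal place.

cos θ = 1 − 2f = 0.860, giving a principal value of 30.7°.
A waning Moon lies in 180°–360°, so θ = 360° − 30.7° = 329.3°.
That fraction of the synodic month is 329.3/360 × 29.530 d ≈ 27.01 d.

27.0 days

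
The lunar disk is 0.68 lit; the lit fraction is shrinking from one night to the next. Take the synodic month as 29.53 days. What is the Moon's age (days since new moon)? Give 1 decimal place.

Invert f = (1 − cos θ)/2 to get cos θ = 1 − 2(0.68) = -0.360, hence θ₀ = arccos -0.360 = 111.1°.
Since the Moon is past full (waning), take the reflex angle: θ = 360° − 111.1° = 248.9°.
At 360°/29.53 d per day, 248.9° corresponds to 20.42 days.

20.4 days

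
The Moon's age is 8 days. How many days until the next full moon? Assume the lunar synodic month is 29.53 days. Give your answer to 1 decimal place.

Full moon is 0.5 of the way through the cycle: age 0.5 × 29.53 = 14.765 d.
That is 14.765 − 8 = 6.765 days ahead.

6.8 days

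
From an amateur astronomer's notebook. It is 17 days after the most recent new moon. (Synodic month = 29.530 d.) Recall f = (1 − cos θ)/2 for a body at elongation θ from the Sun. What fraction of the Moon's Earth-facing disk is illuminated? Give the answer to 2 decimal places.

0.94

Elongation θ = 360° × 17/29.530 ≈ 207.2°.
cos 207.2° = (-0.889), so f = (1 − (-0.889))/2 = 0.945.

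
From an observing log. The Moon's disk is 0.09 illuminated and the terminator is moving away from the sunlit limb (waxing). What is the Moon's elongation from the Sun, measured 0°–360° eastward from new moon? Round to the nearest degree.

35°

Invert f = (1 − cos θ)/2 to get cos θ = 1 − 2(0.09) = 0.820, hence θ₀ = arccos 0.820 = 34.9°.
Waxing ⇒ before full, so θ = 34.9°.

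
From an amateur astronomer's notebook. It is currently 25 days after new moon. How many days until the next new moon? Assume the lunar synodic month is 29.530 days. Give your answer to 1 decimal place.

4.5 days

The next new moon completes the synodic month: 29.530 − 25 = 4.530 days.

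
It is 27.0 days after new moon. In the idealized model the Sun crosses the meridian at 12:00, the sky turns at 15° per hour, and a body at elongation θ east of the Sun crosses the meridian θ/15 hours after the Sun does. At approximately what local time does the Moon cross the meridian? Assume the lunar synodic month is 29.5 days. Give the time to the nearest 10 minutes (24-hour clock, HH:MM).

10:00

Elongation θ = 360° × 27.0/29.5 ≈ 329.5°.
The Moon trails the Sun by θ/15 = 329.5/15 ≈ 21.97 hours.
12:00 + 21.966 h ≈ 09:58 → 10:00 to the nearest ten minutes.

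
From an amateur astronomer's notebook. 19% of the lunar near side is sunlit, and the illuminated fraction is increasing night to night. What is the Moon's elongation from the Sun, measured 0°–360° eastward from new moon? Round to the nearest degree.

cos θ = 1 − 2f = 0.620, giving a principal value of 51.7°.
Waxing ⇒ before full, so θ = 51.7°.

52°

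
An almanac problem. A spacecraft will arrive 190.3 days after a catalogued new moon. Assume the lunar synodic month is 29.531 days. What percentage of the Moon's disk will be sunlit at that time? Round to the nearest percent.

190.3/29.531 = 6.444 lunations, so 6 complete cycles and 13.11 d into the next.
Elongation θ = 360° × 13.11/29.531 ≈ 159.9°.
With cos θ = (-0.939), the lit fraction is (1 − (-0.939))/2 ≈ 0.969, so 97%.

97%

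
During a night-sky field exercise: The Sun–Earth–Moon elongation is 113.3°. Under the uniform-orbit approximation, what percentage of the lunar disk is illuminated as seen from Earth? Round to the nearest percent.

Half-versine of 113.3°: (1 − (-0.396))/2 = 0.698, i.e. 70%.

70%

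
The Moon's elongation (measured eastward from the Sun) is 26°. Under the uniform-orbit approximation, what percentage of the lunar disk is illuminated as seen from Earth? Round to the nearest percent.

cos 26° = 0.899, so f = (1 − 0.899)/2 = 0.051, i.e. 5%.

5%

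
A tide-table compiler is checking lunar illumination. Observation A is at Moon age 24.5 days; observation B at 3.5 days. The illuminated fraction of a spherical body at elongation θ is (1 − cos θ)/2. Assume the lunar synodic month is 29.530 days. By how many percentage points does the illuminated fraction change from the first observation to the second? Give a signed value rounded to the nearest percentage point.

-13 pp

θ₁ = 360° × 24.5/29.530 = 298.7°, f₁ = (1 − cos θ₁)/2 = 0.260.
θ₂ = 360° × 3.5/29.530 = 42.7°, f₂ = (1 − cos θ₂)/2 = 0.132.
Change = f₂ − f₁ = -0.128 → -13 percentage points.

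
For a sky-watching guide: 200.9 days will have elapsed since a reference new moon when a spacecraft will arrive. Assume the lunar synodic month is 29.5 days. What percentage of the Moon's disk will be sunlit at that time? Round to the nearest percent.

Reduce mod P: 200.9 − 6×29.5 = 23.90 d into the current lunation.
Phase angle: θ = 360°·(23.90 d)/(29.5 d) = 291.7°.
Illuminated fraction = (1 − cos 291.7°)/2 = (1 − 0.369)/2 ≈ 0.315, so 32%.

32%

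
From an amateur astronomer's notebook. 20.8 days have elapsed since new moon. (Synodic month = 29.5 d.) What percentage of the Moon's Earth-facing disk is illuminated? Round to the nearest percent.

Phase angle: θ = 360°·(20.8 d)/(29.5 d) = 253.8°.
cos 253.8° = (-0.278), so f = (1 − (-0.278))/2 = 0.639, so 64%.

64%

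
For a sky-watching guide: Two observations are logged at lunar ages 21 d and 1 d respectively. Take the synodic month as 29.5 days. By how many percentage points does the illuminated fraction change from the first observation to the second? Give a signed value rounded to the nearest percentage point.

θ₁ = 360° × 21/29.5 = 256.3°, f₁ = (1 − cos θ₁)/2 = 0.619.
θ₂ = 360° × 1/29.5 = 12.2°, f₂ = (1 − cos θ₂)/2 = 0.011.
Change = f₂ − f₁ = -0.607 → -61 percentage points.

-61 pp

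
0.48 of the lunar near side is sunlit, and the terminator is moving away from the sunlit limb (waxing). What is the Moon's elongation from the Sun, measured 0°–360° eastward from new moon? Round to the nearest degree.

88°

cos θ = 1 − 2f = 0.040, giving a principal value of 87.7°.
Waxing ⇒ before full, so θ = 87.7°.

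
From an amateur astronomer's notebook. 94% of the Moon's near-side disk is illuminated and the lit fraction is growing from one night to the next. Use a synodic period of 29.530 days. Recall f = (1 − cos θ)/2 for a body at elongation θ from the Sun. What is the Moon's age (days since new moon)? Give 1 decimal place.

12.4 days

cos θ = 1 − 2f = -0.880, giving a principal value of 151.6°.
The Moon is waxing (0°–180°), so θ = 151.6° directly.
Age = 29.530 × 151.6°/360° ≈ 12.44 days.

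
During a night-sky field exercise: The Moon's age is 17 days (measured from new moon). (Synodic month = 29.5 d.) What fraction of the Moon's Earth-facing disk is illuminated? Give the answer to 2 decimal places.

0.94

The Moon has covered 17/29.5 of its cycle, so θ ≈ 360° × 17/29.5 = 207.5°.
cos 207.5° = (-0.887), so f = (1 − (-0.887))/2 = 0.944.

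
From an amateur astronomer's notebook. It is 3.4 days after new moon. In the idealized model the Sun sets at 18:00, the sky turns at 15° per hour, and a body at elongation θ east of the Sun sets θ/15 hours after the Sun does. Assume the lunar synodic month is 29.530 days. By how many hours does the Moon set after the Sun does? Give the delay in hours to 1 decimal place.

2.8 h

The Moon has covered 3.4/29.530 of its cycle, so θ ≈ 360° × 3.4/29.530 = 41.4°.
The Moon trails the Sun by θ/15 = 41.4/15 ≈ 2.76 hours.
So the Moon sets 2.76 h after the Sun.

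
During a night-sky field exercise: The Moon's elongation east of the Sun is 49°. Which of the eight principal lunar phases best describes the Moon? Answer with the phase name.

The waxing crescent sector spans roughly 22°–68°; 49° falls inside it.

waxing crescent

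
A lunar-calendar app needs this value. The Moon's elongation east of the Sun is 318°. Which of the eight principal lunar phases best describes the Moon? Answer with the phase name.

waning crescent

318° lies in the waning crescent sector of the 8-phase cycle.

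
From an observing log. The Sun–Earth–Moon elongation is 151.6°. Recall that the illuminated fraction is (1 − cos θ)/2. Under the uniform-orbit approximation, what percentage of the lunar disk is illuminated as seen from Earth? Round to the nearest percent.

94%

Half-versine of 151.6°: (1 − (-0.880))/2 = 0.940, i.e. 94%.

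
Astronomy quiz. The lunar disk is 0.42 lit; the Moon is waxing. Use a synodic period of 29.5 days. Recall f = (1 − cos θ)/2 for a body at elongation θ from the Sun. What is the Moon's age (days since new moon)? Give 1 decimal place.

From f = (1 − cos θ)/2: cos θ = 1 − 2×0.42 = 0.160; arccos → 80.8°.
Waxing ⇒ before full, so θ = 80.8°.
At 360°/29.5 d per day, 80.8° corresponds to 6.62 days.

6.6 days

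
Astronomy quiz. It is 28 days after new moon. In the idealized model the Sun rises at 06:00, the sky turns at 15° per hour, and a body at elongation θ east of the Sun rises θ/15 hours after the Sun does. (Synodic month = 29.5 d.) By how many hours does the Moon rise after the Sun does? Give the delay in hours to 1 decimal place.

Elongation θ = 360° × 28/29.5 ≈ 341.7°.
The Moon trails the Sun by θ/15 = 341.7/15 ≈ 22.78 hours.
So the Moon rises 22.78 h after the Sun.

22.8 h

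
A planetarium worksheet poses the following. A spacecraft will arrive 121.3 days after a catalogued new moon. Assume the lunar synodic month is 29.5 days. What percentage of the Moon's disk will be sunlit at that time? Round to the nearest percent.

12%

121.3 d spans 4 complete synodic months (4 × 29.5 = 118.00 d) plus 3.30 d.
The Moon has covered 3.30/29.5 of its cycle, so θ ≈ 360° × 3.30/29.5 = 40.3°.
With cos θ = 0.763, the lit fraction is (1 − 0.763)/2 ≈ 0.119, so 12%.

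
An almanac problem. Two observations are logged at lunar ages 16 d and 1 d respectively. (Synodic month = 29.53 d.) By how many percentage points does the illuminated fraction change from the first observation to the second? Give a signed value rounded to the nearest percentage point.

-97 percentage points

θ₁ = 360° × 16/29.53 = 195.1°, f₁ = (1 − cos θ₁)/2 = 0.983.
θ₂ = 360° × 1/29.53 = 12.2°, f₂ = (1 − cos θ₂)/2 = 0.011.
Change = f₂ − f₁ = -0.972 → -97 percentage points.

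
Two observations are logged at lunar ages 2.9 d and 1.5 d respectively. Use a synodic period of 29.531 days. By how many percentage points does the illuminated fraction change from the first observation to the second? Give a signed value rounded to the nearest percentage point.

First observation: θ = 360°·2.9/29.531 = 35.4°, so f = 0.092.
Second observation: θ = 18.3°, f = 0.025.
Δf = 0.025 − 0.092 = -0.067, i.e. -7 pp.

-7 percentage points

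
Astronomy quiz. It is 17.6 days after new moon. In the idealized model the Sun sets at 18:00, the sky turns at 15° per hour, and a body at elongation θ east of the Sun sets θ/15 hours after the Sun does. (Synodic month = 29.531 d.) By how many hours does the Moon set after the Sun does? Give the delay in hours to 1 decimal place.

14.3 h

The Moon has covered 17.6/29.531 of its cycle, so θ ≈ 360° × 17.6/29.531 = 214.6°.
Delay after the Sun = 214.6° / (15°/h) ≈ 14.30 h.
So the Moon sets 14.30 h after the Sun.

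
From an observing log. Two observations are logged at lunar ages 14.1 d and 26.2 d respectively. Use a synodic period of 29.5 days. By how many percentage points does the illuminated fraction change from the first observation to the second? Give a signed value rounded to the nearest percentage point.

-88 pp

First observation: θ = 360°·14.1/29.5 = 172.1°, so f = 0.995.
Second observation: θ = 319.7°, f = 0.119.
Δf = 0.119 − 0.995 = -0.877, i.e. -88 pp.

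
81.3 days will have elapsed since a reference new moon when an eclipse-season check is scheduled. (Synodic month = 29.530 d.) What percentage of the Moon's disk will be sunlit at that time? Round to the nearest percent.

81.3/29.530 = 2.753 lunations, so 2 complete cycles and 22.24 d into the next.
The Moon has covered 22.24/29.530 of its cycle, so θ ≈ 360° × 22.24/29.530 = 271.1°.
Illuminated fraction = (1 − cos 271.1°)/2 = (1 − 0.020)/2 ≈ 0.490, so 49%.

49%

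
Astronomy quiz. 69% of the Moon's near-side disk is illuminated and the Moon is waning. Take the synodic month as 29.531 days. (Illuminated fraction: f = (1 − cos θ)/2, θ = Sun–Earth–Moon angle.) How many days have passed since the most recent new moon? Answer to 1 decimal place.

cos θ = 1 − 2f = -0.380, giving a principal value of 112.3°.
Waning ⇒ past full, so θ = 360° − 112.3° = 247.7°.
That fraction of the synodic month is 247.7/360 × 29.531 d ≈ 20.32 d.

20.3 days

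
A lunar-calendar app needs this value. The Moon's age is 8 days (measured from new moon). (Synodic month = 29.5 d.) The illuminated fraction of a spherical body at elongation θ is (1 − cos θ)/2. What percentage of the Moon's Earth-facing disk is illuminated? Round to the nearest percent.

Phase angle: θ = 360°·(8 d)/(29.5 d) = 97.6°.
Illuminated fraction = (1 − cos 97.6°)/2 = (1 − (-0.133))/2 ≈ 0.566, so 57%.

57%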